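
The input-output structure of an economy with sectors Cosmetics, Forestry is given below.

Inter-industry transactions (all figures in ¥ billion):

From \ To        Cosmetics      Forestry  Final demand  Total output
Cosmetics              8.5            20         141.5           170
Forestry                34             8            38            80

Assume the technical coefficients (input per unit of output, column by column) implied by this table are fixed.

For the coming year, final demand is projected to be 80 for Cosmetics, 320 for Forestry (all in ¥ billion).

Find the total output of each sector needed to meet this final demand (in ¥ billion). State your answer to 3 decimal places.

x_1 = 188.820, x_2 = 397.516

Technical coefficients a_ij = z_ij / X_j:
  a_11 = 8.5/170 = 0.05, a_21 = 34/170 = 0.20
  a_12 = 20/80 = 0.25, a_22 = 8/80 = 0.10
I − A =
  [   0.95    -0.25]
  [  -0.20     0.90]
det(I−A) = (0.95)(0.90) − (-0.25)(-0.20) = 0.8050
adj(I−A) = [[0.90, 0.25], [0.20, 0.95]]
(I − A)⁻¹ = adj(I−A) / det(I−A) ≈
  [   1.1180     0.3106]
  [   0.2484     1.1801]
x = (I − A)⁻¹ d = adj(I−A)·d / det(I−A), with det(I−A) = 0.8050:
  x_1 = (0.90·80 + 0.25·320) / 0.8050 = 152.00 / 0.8050 ≈ 188.820
  x_2 = (0.20·80 + 0.95·320) / 0.8050 = 320.00 / 0.8050 ≈ 397.516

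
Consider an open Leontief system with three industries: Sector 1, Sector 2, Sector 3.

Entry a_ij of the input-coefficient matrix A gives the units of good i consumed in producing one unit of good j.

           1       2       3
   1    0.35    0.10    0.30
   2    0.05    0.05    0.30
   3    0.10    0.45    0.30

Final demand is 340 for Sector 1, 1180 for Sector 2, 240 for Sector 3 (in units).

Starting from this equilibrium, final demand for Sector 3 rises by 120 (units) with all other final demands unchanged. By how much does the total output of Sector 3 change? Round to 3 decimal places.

Δx_3 = 242.775

I − A =
  [   0.65    -0.10    -0.30]
  [  -0.05     0.95    -0.30]
  [  -0.10    -0.45     0.70]
Cofactors of I−A, C_ij = (−1)^(i+j)·(minor ij) (rows/columns in the sector order above):
  C_11 = (0.95)(0.70) − (-0.30)(-0.45) = 0.5300
  C_12 = −[(-0.05)(0.70) − (-0.30)(-0.10)] = 0.0650
  C_13 = (-0.05)(-0.45) − (0.95)(-0.10) = 0.1175
  C_21 = −[(-0.10)(0.70) − (-0.30)(-0.45)] = 0.2050
  C_22 = (0.65)(0.70) − (-0.30)(-0.10) = 0.4250
  C_23 = −[(0.65)(-0.45) − (-0.10)(-0.10)] = 0.3025
  C_31 = (-0.10)(-0.30) − (-0.30)(0.95) = 0.3150
  C_32 = −[(0.65)(-0.30) − (-0.30)(-0.05)] = 0.2100
  C_33 = (0.65)(0.95) − (-0.10)(-0.05) = 0.6125
det(I−A) = Σ_j (I−A)_1j·C_1j = (0.65)(0.5300) + (-0.10)(0.0650) + (-0.30)(0.1175) = 0.30275
adj(I−A) = Cᵀ =
  [ 0.5300   0.2050   0.3150]
  [ 0.0650   0.4250   0.2100]
  [ 0.1175   0.3025   0.6125]
(I − A)⁻¹ = adj(I−A) / det(I−A) ≈
  [   1.7506     0.6771     1.0405]
  [   0.2147     1.4038     0.6936]
  [   0.3881     0.9992     2.0231]
Δx = (I − A)⁻¹ Δd with Δd having +120 in the Sector 3 component and 0 elsewhere.
So Δx_3 = L_33 · (+120), where L_33 = adj(I−A)_33 / det(I−A) = 0.6125 / 0.30275.
Δx_3 = 0.6125 × (+120) / 0.30275 = 73.50 / 0.30275 ≈ 242.775.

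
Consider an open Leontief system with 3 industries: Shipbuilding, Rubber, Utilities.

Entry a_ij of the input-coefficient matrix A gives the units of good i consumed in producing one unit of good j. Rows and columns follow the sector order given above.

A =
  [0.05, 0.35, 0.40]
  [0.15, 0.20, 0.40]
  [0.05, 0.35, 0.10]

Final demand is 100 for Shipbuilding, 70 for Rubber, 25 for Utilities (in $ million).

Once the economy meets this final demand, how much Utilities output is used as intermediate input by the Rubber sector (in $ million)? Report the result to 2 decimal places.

I − A =
  [   0.95    -0.35    -0.40]
  [  -0.15     0.80    -0.40]
  [  -0.05    -0.35     0.90]
Cofactors of I−A, C_ij = (−1)^(i+j)·(minor ij) (rows/columns in the sector order above):
  C_11 = (0.80)(0.90) − (-0.40)(-0.35) = 0.5800
  C_12 = −[(-0.15)(0.90) − (-0.40)(-0.05)] = 0.1550
  C_13 = (-0.15)(-0.35) − (0.80)(-0.05) = 0.0925
  C_21 = −[(-0.35)(0.90) − (-0.40)(-0.35)] = 0.4550
  C_22 = (0.95)(0.90) − (-0.40)(-0.05) = 0.8350
  C_23 = −[(0.95)(-0.35) − (-0.35)(-0.05)] = 0.3500
  C_31 = (-0.35)(-0.40) − (-0.40)(0.80) = 0.4600
  C_32 = −[(0.95)(-0.40) − (-0.40)(-0.15)] = 0.4400
  C_33 = (0.95)(0.80) − (-0.35)(-0.15) = 0.7075
det(I−A) = Σ_j (I−A)_1j·C_1j = (0.95)(0.5800) + (-0.35)(0.1550) + (-0.40)(0.0925) = 0.45975
adj(I−A) = Cᵀ =
  [ 0.5800   0.4550   0.4600]
  [ 0.1550   0.8350   0.4400]
  [ 0.0925   0.3500   0.7075]
(I − A)⁻¹ = adj(I−A) / det(I−A) ≈
  [   1.2616     0.9897     1.0005]
  [   0.3371     1.8162     0.9570]
  [   0.2012     0.7613     1.5389]
First solve x = (I − A)⁻¹ d = adj(I−A)·d / det(I−A); in particular x_R = (0.1550·100 + 0.8350·70 + 0.4400·25) / 0.45975 = 84.95 / 0.45975 ≈ 184.7743.
Intermediate flow from U to R: z_UR = a_UR · x_R = 0.35 × 84.95 / 0.45975 = 29.7325 / 0.45975 ≈ 64.67.

z_UR = 64.67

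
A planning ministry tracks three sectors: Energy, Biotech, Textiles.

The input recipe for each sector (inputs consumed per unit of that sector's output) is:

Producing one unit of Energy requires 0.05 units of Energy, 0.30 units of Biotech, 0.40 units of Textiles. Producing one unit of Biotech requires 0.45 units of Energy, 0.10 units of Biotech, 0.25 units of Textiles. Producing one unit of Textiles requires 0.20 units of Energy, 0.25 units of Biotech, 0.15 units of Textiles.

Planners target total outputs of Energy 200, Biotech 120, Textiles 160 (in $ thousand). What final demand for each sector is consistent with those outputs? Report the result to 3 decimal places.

d_1 = 104.000, d_2 = 8.000, d_3 = 26.000

I − A =
  [   0.95    -0.45    -0.20]
  [  -0.30     0.90    -0.25]
  [  -0.40    -0.25     0.85]
d = (I − A) x:
  d_1 = (+0.95)·200 + (-0.45)·120 + (-0.20)·160 = 104.000
  d_2 = (-0.30)·200 + (+0.90)·120 + (-0.25)·160 = 8.000
  d_3 = (-0.40)·200 + (-0.25)·120 + (+0.85)·160 = 26.000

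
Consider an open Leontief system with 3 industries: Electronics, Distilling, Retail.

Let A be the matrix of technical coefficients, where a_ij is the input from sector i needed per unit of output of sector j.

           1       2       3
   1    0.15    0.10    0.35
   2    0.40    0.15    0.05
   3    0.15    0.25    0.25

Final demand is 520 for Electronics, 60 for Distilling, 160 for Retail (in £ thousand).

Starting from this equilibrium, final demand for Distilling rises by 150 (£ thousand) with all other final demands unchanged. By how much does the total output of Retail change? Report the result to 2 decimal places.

Δx_3 = 81.08

I − A =
  [   0.85    -0.10    -0.35]
  [  -0.40     0.85    -0.05]
  [  -0.15    -0.25     0.75]
Cofactors of I−A, C_ij = (−1)^(i+j)·(minor ij) (rows/columns in the sector order above):
  C_11 = (0.85)(0.75) − (-0.05)(-0.25) = 0.6250
  C_12 = −[(-0.40)(0.75) − (-0.05)(-0.15)] = 0.3075
  C_13 = (-0.40)(-0.25) − (0.85)(-0.15) = 0.2275
  C_21 = −[(-0.10)(0.75) − (-0.35)(-0.25)] = 0.1625
  C_22 = (0.85)(0.75) − (-0.35)(-0.15) = 0.5850
  C_23 = −[(0.85)(-0.25) − (-0.10)(-0.15)] = 0.2275
  C_31 = (-0.10)(-0.05) − (-0.35)(0.85) = 0.3025
  C_32 = −[(0.85)(-0.05) − (-0.35)(-0.40)] = 0.1825
  C_33 = (0.85)(0.85) − (-0.10)(-0.40) = 0.6825
det(I−A) = Σ_j (I−A)_1j·C_1j = (0.85)(0.6250) + (-0.10)(0.3075) + (-0.35)(0.2275) = 0.420875
adj(I−A) = Cᵀ =
  [ 0.6250   0.1625   0.3025]
  [ 0.3075   0.5850   0.1825]
  [ 0.2275   0.2275   0.6825]
(I − A)⁻¹ = adj(I−A) / det(I−A) ≈
  [   1.4850     0.3861     0.7187]
  [   0.7306     1.3900     0.4336]
  [   0.5405     0.5405     1.6216]
Δx = (I − A)⁻¹ Δd with Δd having +150 in the Distilling component and 0 elsewhere.
So Δx_3 = L_32 · (+150), where L_32 = adj(I−A)_32 / det(I−A) = 0.2275 / 0.420875.
Δx_3 = 0.2275 × (+150) / 0.420875 = 34.125 / 0.420875 ≈ 81.08.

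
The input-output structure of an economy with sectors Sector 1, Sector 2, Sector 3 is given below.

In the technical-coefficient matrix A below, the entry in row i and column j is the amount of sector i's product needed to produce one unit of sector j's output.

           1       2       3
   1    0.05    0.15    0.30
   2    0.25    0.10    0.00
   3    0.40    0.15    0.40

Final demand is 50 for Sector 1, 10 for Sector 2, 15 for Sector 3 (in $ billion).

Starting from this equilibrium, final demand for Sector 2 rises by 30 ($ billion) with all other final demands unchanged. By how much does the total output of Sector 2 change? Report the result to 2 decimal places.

I − A =
  [   0.95    -0.15    -0.30]
  [  -0.25     0.90     0.00]
  [  -0.40    -0.15     0.60]
Cofactors of I−A, C_ij = (−1)^(i+j)·(minor ij) (rows/columns in the sector order above):
  C_11 = (0.90)(0.60) − (0.00)(-0.15) = 0.5400
  C_12 = −[(-0.25)(0.60) − (0.00)(-0.40)] = 0.1500
  C_13 = (-0.25)(-0.15) − (0.90)(-0.40) = 0.3975
  C_21 = −[(-0.15)(0.60) − (-0.30)(-0.15)] = 0.1350
  C_22 = (0.95)(0.60) − (-0.30)(-0.40) = 0.4500
  C_23 = −[(0.95)(-0.15) − (-0.15)(-0.40)] = 0.2025
  C_31 = (-0.15)(0.00) − (-0.30)(0.90) = 0.2700
  C_32 = −[(0.95)(0.00) − (-0.30)(-0.25)] = 0.0750
  C_33 = (0.95)(0.90) − (-0.15)(-0.25) = 0.8175
det(I−A) = Σ_j (I−A)_1j·C_1j = (0.95)(0.5400) + (-0.15)(0.1500) + (-0.30)(0.3975) = 0.37125
adj(I−A) = Cᵀ =
  [ 0.5400   0.1350   0.2700]
  [ 0.1500   0.4500   0.0750]
  [ 0.3975   0.2025   0.8175]
(I − A)⁻¹ = adj(I−A) / det(I−A) ≈
  [   1.4545     0.3636     0.7273]
  [   0.4040     1.2121     0.2020]
  [   1.0707     0.5455     2.2020]
Δx = (I − A)⁻¹ Δd with Δd having +30 in the Sector 2 component and 0 elsewhere.
So Δx_2 = L_22 · (+30), where L_22 = adj(I−A)_22 / det(I−A) = 0.4500 / 0.37125.
Δx_2 = 0.4500 × (+30) / 0.37125 = 13.50 / 0.37125 ≈ 36.36.

Δx_2 = 36.36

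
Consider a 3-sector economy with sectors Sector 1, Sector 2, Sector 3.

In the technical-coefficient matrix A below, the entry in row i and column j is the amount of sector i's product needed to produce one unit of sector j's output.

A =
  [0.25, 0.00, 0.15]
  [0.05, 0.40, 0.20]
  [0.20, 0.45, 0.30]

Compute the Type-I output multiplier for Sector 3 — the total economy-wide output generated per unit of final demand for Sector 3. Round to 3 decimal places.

I − A =
  [   0.75     0.00    -0.15]
  [  -0.05     0.60    -0.20]
  [  -0.20    -0.45     0.70]
Cofactors of I−A, C_ij = (−1)^(i+j)·(minor ij) (rows/columns in the sector order above):
  C_11 = (0.60)(0.70) − (-0.20)(-0.45) = 0.3300
  C_12 = −[(-0.05)(0.70) − (-0.20)(-0.20)] = 0.0750
  C_13 = (-0.05)(-0.45) − (0.60)(-0.20) = 0.1425
  C_21 = −[(0.00)(0.70) − (-0.15)(-0.45)] = 0.0675
  C_22 = (0.75)(0.70) − (-0.15)(-0.20) = 0.4950
  C_23 = −[(0.75)(-0.45) − (0.00)(-0.20)] = 0.3375
  C_31 = (0.00)(-0.20) − (-0.15)(0.60) = 0.0900
  C_32 = −[(0.75)(-0.20) − (-0.15)(-0.05)] = 0.1575
  C_33 = (0.75)(0.60) − (0.00)(-0.05) = 0.4500
det(I−A) = Σ_j (I−A)_1j·C_1j = (0.75)(0.3300) + (0.00)(0.0750) + (-0.15)(0.1425) = 0.226125
adj(I−A) = Cᵀ =
  [ 0.3300   0.0675   0.0900]
  [ 0.0750   0.4950   0.1575]
  [ 0.1425   0.3375   0.4500]
(I − A)⁻¹ = adj(I−A) / det(I−A) ≈
  [   1.4594     0.2985     0.3980]
  [   0.3317     2.1891     0.6965]
  [   0.6302     1.4925     1.9900]
The output multiplier for sector j is the column-j sum of the Leontief inverse (I − A)⁻¹ = adj(I−A) / det(I−A).
Column 3 of adj(I−A): (0.0900, 0.1575, 0.4500); det(I−A) = 0.226125.
m_3 = (0.0900 + 0.1575 + 0.4500) / 0.226125 = 0.6975 / 0.226125 ≈ 3.085.

m_3 = 3.085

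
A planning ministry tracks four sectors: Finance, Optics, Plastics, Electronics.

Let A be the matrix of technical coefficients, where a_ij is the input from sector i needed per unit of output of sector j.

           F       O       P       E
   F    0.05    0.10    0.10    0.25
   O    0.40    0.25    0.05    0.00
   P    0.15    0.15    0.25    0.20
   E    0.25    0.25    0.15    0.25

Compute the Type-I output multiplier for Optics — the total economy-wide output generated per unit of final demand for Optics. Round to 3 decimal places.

I − A =
  [   0.95    -0.10    -0.10    -0.25]
  [  -0.40     0.75    -0.05     0.00]
  [  -0.15    -0.15     0.75    -0.20]
  [  -0.25    -0.25    -0.15     0.75]
Compute the cofactors C_ij = (−1)^(i+j)·(3×3 minor ij) of I−A; the adjugate is their transpose:
adj(I−A) = Cᵀ =
  [ 0.391250   0.122000   0.091250   0.154750]
  [ 0.221125   0.437125   0.077500   0.094375]
  [ 0.186875   0.170625   0.432500   0.177625]
  [ 0.241500   0.220500   0.142750   0.479250]
det(I−A) = Σ_j (I−A)_1j·C_1j = (0.95)(0.391250) + (-0.10)(0.221125) + (-0.10)(0.186875) + (-0.25)(0.241500) = 0.2705125
(I − A)⁻¹ = adj(I−A) / det(I−A) ≈
  [   1.4463     0.4510     0.3373     0.5721]
  [   0.8174     1.6159     0.2865     0.3489]
  [   0.6908     0.6307     1.5988     0.6566]
  [   0.8927     0.8151     0.5277     1.7716]
The output multiplier for sector j is the column-j sum of the Leontief inverse (I − A)⁻¹ = adj(I−A) / det(I−A).
Column O of adj(I−A): (0.122000, 0.437125, 0.170625, 0.220500); det(I−A) = 0.2705125.
m_O = (0.122000 + 0.437125 + 0.170625 + 0.220500) / 0.2705125 = 0.95025 / 0.2705125 ≈ 3.513.

m_O = 3.513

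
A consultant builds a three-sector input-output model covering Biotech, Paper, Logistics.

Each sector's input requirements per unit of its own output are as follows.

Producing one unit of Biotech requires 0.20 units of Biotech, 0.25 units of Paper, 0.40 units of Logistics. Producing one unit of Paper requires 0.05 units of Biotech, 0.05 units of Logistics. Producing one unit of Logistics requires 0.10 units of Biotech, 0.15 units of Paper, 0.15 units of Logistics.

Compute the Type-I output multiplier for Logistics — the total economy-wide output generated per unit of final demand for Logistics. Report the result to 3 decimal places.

I − A =
  [   0.80    -0.05    -0.10]
  [  -0.25     1.00    -0.15]
  [  -0.40    -0.05     0.85]
Cofactors of I−A, C_ij = (−1)^(i+j)·(minor ij) (rows/columns in the sector order above):
  C_11 = (1.00)(0.85) − (-0.15)(-0.05) = 0.8425
  C_12 = −[(-0.25)(0.85) − (-0.15)(-0.40)] = 0.2725
  C_13 = (-0.25)(-0.05) − (1.00)(-0.40) = 0.4125
  C_21 = −[(-0.05)(0.85) − (-0.10)(-0.05)] = 0.0475
  C_22 = (0.80)(0.85) − (-0.10)(-0.40) = 0.6400
  C_23 = −[(0.80)(-0.05) − (-0.05)(-0.40)] = 0.0600
  C_31 = (-0.05)(-0.15) − (-0.10)(1.00) = 0.1075
  C_32 = −[(0.80)(-0.15) − (-0.10)(-0.25)] = 0.1450
  C_33 = (0.80)(1.00) − (-0.05)(-0.25) = 0.7875
det(I−A) = Σ_j (I−A)_1j·C_1j = (0.80)(0.8425) + (-0.05)(0.2725) + (-0.10)(0.4125) = 0.619125
adj(I−A) = Cᵀ =
  [ 0.8425   0.0475   0.1075]
  [ 0.2725   0.6400   0.1450]
  [ 0.4125   0.0600   0.7875]
(I − A)⁻¹ = adj(I−A) / det(I−A) ≈
  [   1.3608     0.0767     0.1736]
  [   0.4401     1.0337     0.2342]
  [   0.6663     0.0969     1.2720]
The output multiplier for sector j is the column-j sum of the Leontief inverse (I − A)⁻¹ = adj(I−A) / det(I−A).
Column 3 of adj(I−A): (0.1075, 0.1450, 0.7875); det(I−A) = 0.619125.
m_3 = (0.1075 + 0.1450 + 0.7875) / 0.619125 = 1.04 / 0.619125 ≈ 1.680.

m_3 = 1.680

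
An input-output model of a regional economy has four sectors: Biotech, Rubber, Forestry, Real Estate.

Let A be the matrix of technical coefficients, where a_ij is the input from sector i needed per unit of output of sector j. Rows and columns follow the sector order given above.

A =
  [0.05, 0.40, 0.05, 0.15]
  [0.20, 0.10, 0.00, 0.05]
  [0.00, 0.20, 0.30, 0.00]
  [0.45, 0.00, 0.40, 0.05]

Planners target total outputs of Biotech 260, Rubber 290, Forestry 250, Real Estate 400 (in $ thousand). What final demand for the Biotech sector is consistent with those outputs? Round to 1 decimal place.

I − A =
  [   0.95    -0.40    -0.05    -0.15]
  [  -0.20     0.90     0.00    -0.05]
  [   0.00    -0.20     0.70     0.00]
  [  -0.45     0.00    -0.40     0.95]
d = (I − A) x:
  d_1 = (+0.95)·260 + (-0.40)·290 + (-0.05)·250 + (-0.15)·400 = 58.5
  d_2 = (-0.20)·260 + (+0.90)·290 + (+0.00)·250 + (-0.05)·400 = 189.0
  d_3 = (+0.00)·260 + (-0.20)·290 + (+0.70)·250 + (+0.00)·400 = 117.0
  d_4 = (-0.45)·260 + (+0.00)·290 + (-0.40)·250 + (+0.95)·400 = 163.0

d_1 = 58.5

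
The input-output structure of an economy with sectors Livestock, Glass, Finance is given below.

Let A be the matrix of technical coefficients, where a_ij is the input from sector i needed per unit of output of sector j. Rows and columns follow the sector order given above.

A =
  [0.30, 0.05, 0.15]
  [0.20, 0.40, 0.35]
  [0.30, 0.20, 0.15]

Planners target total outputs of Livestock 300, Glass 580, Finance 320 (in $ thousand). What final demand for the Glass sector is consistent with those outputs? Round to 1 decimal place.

I − A =
  [   0.70    -0.05    -0.15]
  [  -0.20     0.60    -0.35]
  [  -0.30    -0.20     0.85]
d = (I − A) x:
  d_1 = (+0.70)·300 + (-0.05)·580 + (-0.15)·320 = 133.0
  d_2 = (-0.20)·300 + (+0.60)·580 + (-0.35)·320 = 176.0
  d_3 = (-0.30)·300 + (-0.20)·580 + (+0.85)·320 = 66.0

d_2 = 176.0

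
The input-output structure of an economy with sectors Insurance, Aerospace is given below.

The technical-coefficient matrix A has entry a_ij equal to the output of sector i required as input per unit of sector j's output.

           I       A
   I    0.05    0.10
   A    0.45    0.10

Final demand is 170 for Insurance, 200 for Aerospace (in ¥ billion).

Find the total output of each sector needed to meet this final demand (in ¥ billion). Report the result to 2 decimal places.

I − A =
  [   0.95    -0.10]
  [  -0.45     0.90]
det(I−A) = (0.95)(0.90) − (-0.10)(-0.45) = 0.8100
adj(I−A) = [[0.90, 0.10], [0.45, 0.95]]
(I − A)⁻¹ = adj(I−A) / det(I−A) ≈
  [   1.1111     0.1235]
  [   0.5556     1.1728]
x = (I − A)⁻¹ d = adj(I−A)·d / det(I−A), with det(I−A) = 0.8100:
  x_I = (0.90·170 + 0.10·200) / 0.8100 = 173.00 / 0.8100 ≈ 213.58
  x_A = (0.45·170 + 0.95·200) / 0.8100 = 266.50 / 0.8100 ≈ 329.01

x_I = 213.58, x_A = 329.01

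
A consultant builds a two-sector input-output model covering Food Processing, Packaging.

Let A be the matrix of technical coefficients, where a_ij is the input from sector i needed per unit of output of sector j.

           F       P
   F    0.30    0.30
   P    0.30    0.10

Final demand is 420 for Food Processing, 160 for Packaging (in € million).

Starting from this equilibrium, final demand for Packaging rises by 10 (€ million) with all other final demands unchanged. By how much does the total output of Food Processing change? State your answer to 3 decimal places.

I − A =
  [   0.70    -0.30]
  [  -0.30     0.90]
det(I−A) = (0.70)(0.90) − (-0.30)(-0.30) = 0.5400
adj(I−A) = [[0.90, 0.30], [0.30, 0.70]]
(I − A)⁻¹ = adj(I−A) / det(I−A) ≈
  [   1.6667     0.5556]
  [   0.5556     1.2963]
Δx = (I − A)⁻¹ Δd with Δd having +10 in the Packaging component and 0 elsewhere.
So Δx_F = L_FP · (+10), where L_FP = adj(I−A)_FP / det(I−A) = 0.30 / 0.5400.
Δx_F = 0.30 × (+10) / 0.5400 = 3.00 / 0.5400 ≈ 5.556.

Δx_F = 5.556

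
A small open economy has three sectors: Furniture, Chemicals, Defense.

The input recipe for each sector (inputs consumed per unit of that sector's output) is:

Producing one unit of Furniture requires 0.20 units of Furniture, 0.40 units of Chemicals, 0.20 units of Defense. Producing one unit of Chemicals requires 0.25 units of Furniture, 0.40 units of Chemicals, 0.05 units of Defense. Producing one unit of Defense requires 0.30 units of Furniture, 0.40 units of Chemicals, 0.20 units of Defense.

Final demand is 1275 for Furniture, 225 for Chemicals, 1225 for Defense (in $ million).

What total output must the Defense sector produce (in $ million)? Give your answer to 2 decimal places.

I − A =
  [   0.80    -0.25    -0.30]
  [  -0.40     0.60    -0.40]
  [  -0.20    -0.05     0.80]
Cofactors of I−A, C_ij = (−1)^(i+j)·(minor ij) (rows/columns in the sector order above):
  C_11 = (0.60)(0.80) − (-0.40)(-0.05) = 0.4600
  C_12 = −[(-0.40)(0.80) − (-0.40)(-0.20)] = 0.4000
  C_13 = (-0.40)(-0.05) − (0.60)(-0.20) = 0.1400
  C_21 = −[(-0.25)(0.80) − (-0.30)(-0.05)] = 0.2150
  C_22 = (0.80)(0.80) − (-0.30)(-0.20) = 0.5800
  C_23 = −[(0.80)(-0.05) − (-0.25)(-0.20)] = 0.0900
  C_31 = (-0.25)(-0.40) − (-0.30)(0.60) = 0.2800
  C_32 = −[(0.80)(-0.40) − (-0.30)(-0.40)] = 0.4400
  C_33 = (0.80)(0.60) − (-0.25)(-0.40) = 0.3800
det(I−A) = Σ_j (I−A)_1j·C_1j = (0.80)(0.4600) + (-0.25)(0.4000) + (-0.30)(0.1400) = 0.2260
adj(I−A) = Cᵀ =
  [ 0.4600   0.2150   0.2800]
  [ 0.4000   0.5800   0.4400]
  [ 0.1400   0.0900   0.3800]
(I − A)⁻¹ = adj(I−A) / det(I−A) ≈
  [   2.0354     0.9513     1.2389]
  [   1.7699     2.5664     1.9469]
  [   0.6195     0.3982     1.6814]
x = (I − A)⁻¹ d = adj(I−A)·d / det(I−A), with det(I−A) = 0.2260:
  x_1 = (0.4600·1275 + 0.2150·225 + 0.2800·1225) / 0.2260 = 977.875 / 0.2260 ≈ 4326.88
  x_2 = (0.4000·1275 + 0.5800·225 + 0.4400·1225) / 0.2260 = 1179.50 / 0.2260 ≈ 5219.03
  x_3 = (0.1400·1275 + 0.0900·225 + 0.3800·1225) / 0.2260 = 664.25 / 0.2260 ≈ 2939.16

x_3 = 2939.16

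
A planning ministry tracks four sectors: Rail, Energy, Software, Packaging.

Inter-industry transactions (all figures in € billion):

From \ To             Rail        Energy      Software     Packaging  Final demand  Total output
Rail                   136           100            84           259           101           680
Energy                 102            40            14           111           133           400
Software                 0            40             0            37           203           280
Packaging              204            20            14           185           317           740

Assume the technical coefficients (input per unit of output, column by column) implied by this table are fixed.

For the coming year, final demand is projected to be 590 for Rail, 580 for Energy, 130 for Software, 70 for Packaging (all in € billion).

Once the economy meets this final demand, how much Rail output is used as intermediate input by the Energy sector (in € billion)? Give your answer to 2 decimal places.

z_RE = 260.47

Technical coefficients a_ij = z_ij / X_j:
  a_RR = 136/680 = 0.20, a_ER = 102/680 = 0.15, a_SR = 0/680 = 0.00, a_PR = 204/680 = 0.30
  a_RE = 100/400 = 0.25, a_EE = 40/400 = 0.10, a_SE = 40/400 = 0.10, a_PE = 20/400 = 0.05
  a_RS = 84/280 = 0.30, a_ES = 14/280 = 0.05, a_SS = 0/280 = 0.00, a_PS = 14/280 = 0.05
  a_RP = 259/740 = 0.35, a_EP = 111/740 = 0.15, a_SP = 37/740 = 0.05, a_PP = 185/740 = 0.25
I − A =
  [   0.80    -0.25    -0.30    -0.35]
  [  -0.15     0.90    -0.05    -0.15]
  [   0.00    -0.10     1.00    -0.05]
  [  -0.30    -0.05    -0.05     0.75]
Compute the cofactors C_ij = (−1)^(i+j)·(3×3 minor ij) of I−A; the adjugate is their transpose:
adj(I−A) = Cᵀ =
  [ 0.660625   0.229375   0.228125   0.369375]
  [ 0.157875   0.488500   0.080625   0.176750]
  [ 0.029625   0.055250   0.397500   0.051375]
  [ 0.276750   0.128000   0.123125   0.674000]
det(I−A) = Σ_j (I−A)_1j·C_1j = (0.80)(0.660625) + (-0.25)(0.157875) + (-0.30)(0.029625) + (-0.35)(0.276750) = 0.38328125
(I − A)⁻¹ = adj(I−A) / det(I−A) ≈
  [   1.7236     0.5985     0.5952     0.9637]
  [   0.4119     1.2745     0.2104     0.4611]
  [   0.0773     0.1442     1.0371     0.1340]
  [   0.7221     0.3340     0.3212     1.7585]
First solve x = (I − A)⁻¹ d = adj(I−A)·d / det(I−A); in particular x_E = (0.157875·590 + 0.488500·580 + 0.080625·130 + 0.176750·70) / 0.38328125 = 399.33 / 0.38328125 ≈ 1041.8720.
Intermediate flow from R to E: z_RE = a_RE · x_E = 0.25 × 399.33 / 0.38328125 = 99.8325 / 0.38328125 ≈ 260.47.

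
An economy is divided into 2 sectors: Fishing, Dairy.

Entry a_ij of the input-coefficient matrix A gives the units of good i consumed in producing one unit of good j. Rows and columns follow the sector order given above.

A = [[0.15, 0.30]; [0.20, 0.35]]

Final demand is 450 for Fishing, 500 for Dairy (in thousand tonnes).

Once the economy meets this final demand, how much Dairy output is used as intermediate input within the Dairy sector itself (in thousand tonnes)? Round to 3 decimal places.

z_DD = 365.990

I − A =
  [   0.85    -0.30]
  [  -0.20     0.65]
det(I−A) = (0.85)(0.65) − (-0.30)(-0.20) = 0.4925
adj(I−A) = [[0.65, 0.30], [0.20, 0.85]]
(I − A)⁻¹ = adj(I−A) / det(I−A) ≈
  [   1.3198     0.6091]
  [   0.4061     1.7259]
First solve x = (I − A)⁻¹ d = adj(I−A)·d / det(I−A); in particular x_D = (0.20·450 + 0.85·500) / 0.4925 = 515.00 / 0.4925 ≈ 1045.68528.
Intermediate flow from D to D: z_DD = a_DD · x_D = 0.35 × 515.00 / 0.4925 = 180.25 / 0.4925 ≈ 365.990.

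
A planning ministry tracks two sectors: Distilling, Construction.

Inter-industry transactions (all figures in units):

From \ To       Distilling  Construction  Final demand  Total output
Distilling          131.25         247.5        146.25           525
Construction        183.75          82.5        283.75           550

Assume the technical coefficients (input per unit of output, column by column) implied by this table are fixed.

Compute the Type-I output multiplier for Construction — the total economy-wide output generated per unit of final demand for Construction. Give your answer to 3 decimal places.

Technical coefficients a_ij = z_ij / X_j:
  a_DD = 131.25/525 = 0.25, a_CD = 183.75/525 = 0.35
  a_DC = 247.5/550 = 0.45, a_CC = 82.5/550 = 0.15
I − A =
  [   0.75    -0.45]
  [  -0.35     0.85]
det(I−A) = (0.75)(0.85) − (-0.45)(-0.35) = 0.4800
adj(I−A) = [[0.85, 0.45], [0.35, 0.75]]
(I − A)⁻¹ = adj(I−A) / det(I−A) ≈
  [   1.7708     0.9375]
  [   0.7292     1.5625]
The output multiplier for sector j is the column-j sum of the Leontief inverse (I − A)⁻¹ = adj(I−A) / det(I−A).
Column C of adj(I−A): (0.45, 0.75); det(I−A) = 0.4800.
m_C = (0.45 + 0.75) / 0.4800 = 1.20 / 0.4800 = 2.500.

m_C = 2.500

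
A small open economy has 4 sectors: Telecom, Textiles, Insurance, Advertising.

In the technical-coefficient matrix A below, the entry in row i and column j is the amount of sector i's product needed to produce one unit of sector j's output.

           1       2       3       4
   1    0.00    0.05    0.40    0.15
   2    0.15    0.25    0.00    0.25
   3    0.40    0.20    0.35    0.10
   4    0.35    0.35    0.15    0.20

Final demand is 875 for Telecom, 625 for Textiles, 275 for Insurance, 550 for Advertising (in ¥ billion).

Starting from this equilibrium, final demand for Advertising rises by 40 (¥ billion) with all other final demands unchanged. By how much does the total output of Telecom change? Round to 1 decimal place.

I − A =
  [   1.00    -0.05    -0.40    -0.15]
  [  -0.15     0.75     0.00    -0.25]
  [  -0.40    -0.20     0.65    -0.10]
  [  -0.35    -0.35    -0.15     0.80]
Compute the cofactors C_ij = (−1)^(i+j)·(3×3 minor ij) of I−A; the adjugate is their transpose:
adj(I−A) = Cᵀ =
  [ 0.314375   0.141875   0.223750   0.131250]
  [ 0.147625   0.319875   0.123875   0.143125]
  [ 0.278000   0.223250   0.454875   0.178750]
  [ 0.254250   0.243875   0.237375   0.350625]
det(I−A) = Σ_j (I−A)_1j·C_1j = (1.00)(0.314375) + (-0.05)(0.147625) + (-0.40)(0.278000) + (-0.15)(0.254250) = 0.15765625
(I − A)⁻¹ = adj(I−A) / det(I−A) ≈
  [   1.9941     0.8999     1.4192     0.8325]
  [   0.9364     2.0289     0.7857     0.9078]
  [   1.7633     1.4161     2.8852     1.1338]
  [   1.6127     1.5469     1.5056     2.2240]
Δx = (I − A)⁻¹ Δd with Δd having +40 in the Advertising component and 0 elsewhere.
So Δx_1 = L_14 · (+40), where L_14 = adj(I−A)_14 / det(I−A) = 0.131250 / 0.15765625.
Δx_1 = 0.131250 × (+40) / 0.15765625 = 5.25 / 0.15765625 ≈ 33.3.

Δx_1 = 33.3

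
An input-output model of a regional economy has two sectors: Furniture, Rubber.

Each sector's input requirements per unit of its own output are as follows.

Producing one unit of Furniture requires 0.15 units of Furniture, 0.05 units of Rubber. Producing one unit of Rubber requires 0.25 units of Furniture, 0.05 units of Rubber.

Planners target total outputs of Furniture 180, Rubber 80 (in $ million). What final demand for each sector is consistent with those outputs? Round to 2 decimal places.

I − A =
  [   0.85    -0.25]
  [  -0.05     0.95]
d = (I − A) x:
  d_F = (+0.85)·180 + (-0.25)·80 = 133.00
  d_R = (-0.05)·180 + (+0.95)·80 = 67.00

d_F = 133.00, d_R = 67.00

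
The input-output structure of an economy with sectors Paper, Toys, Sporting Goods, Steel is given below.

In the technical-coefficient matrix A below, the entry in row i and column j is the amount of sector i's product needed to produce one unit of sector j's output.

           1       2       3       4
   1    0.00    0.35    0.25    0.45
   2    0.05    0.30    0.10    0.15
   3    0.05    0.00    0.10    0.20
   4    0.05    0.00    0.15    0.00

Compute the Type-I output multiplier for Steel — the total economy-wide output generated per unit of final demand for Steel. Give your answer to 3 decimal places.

I − A =
  [   1.00    -0.35    -0.25    -0.45]
  [  -0.05     0.70    -0.10    -0.15]
  [  -0.05     0.00     0.90    -0.20]
  [  -0.05     0.00    -0.15     1.00]
Compute the cofactors C_ij = (−1)^(i+j)·(3×3 minor ij) of I−A; the adjugate is their transpose:
adj(I−A) = Cᵀ =
  [ 0.609000   0.304500   0.265125   0.372750]
  [ 0.057375   0.831375   0.138000   0.178125]
  [ 0.042000   0.021000   0.664125   0.154875]
  [ 0.036750   0.018375   0.112875   0.603750]
det(I−A) = Σ_j (I−A)_1j·C_1j = (1.00)(0.609000) + (-0.35)(0.057375) + (-0.25)(0.042000) + (-0.45)(0.036750) = 0.56188125
(I − A)⁻¹ = adj(I−A) / det(I−A) ≈
  [   1.0839     0.5419     0.4719     0.6634]
  [   0.1021     1.4796     0.2456     0.3170]
  [   0.0747     0.0374     1.1820     0.2756]
  [   0.0654     0.0327     0.2009     1.0745]
The output multiplier for sector j is the column-j sum of the Leontief inverse (I − A)⁻¹ = adj(I−A) / det(I−A).
Column 4 of adj(I−A): (0.372750, 0.178125, 0.154875, 0.603750); det(I−A) = 0.56188125.
m_4 = (0.372750 + 0.178125 + 0.154875 + 0.603750) / 0.56188125 = 1.3095 / 0.56188125 ≈ 2.331.

m_4 = 2.331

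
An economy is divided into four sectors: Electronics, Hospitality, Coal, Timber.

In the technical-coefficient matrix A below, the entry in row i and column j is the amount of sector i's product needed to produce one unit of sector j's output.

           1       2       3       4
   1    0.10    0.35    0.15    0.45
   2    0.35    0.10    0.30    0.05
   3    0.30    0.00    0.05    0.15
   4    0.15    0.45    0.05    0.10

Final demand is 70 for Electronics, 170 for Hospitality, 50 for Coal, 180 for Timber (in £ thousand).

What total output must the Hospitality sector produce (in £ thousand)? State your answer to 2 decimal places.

x_2 = 630.22

I − A =
  [   0.90    -0.35    -0.15    -0.45]
  [  -0.35     0.90    -0.30    -0.05]
  [  -0.30     0.00     0.95    -0.15]
  [  -0.15    -0.45    -0.05     0.90]
Compute the cofactors C_ij = (−1)^(i+j)·(3×3 minor ij) of I−A; the adjugate is their transpose:
adj(I−A) = Cᵀ =
  [ 0.721125   0.499125   0.294500   0.437375]
  [ 0.392250   0.648000   0.281250   0.279000]
  [ 0.280125   0.223875   0.464250   0.229875]
  [ 0.331875   0.419625   0.215500   0.581125]
det(I−A) = Σ_j (I−A)_1j·C_1j = (0.90)(0.721125) + (-0.35)(0.392250) + (-0.15)(0.280125) + (-0.45)(0.331875) = 0.3203625
(I − A)⁻¹ = adj(I−A) / det(I−A) ≈
  [   2.2510     1.5580     0.9193     1.3653]
  [   1.2244     2.0227     0.8779     0.8709]
  [   0.8744     0.6988     1.4491     0.7175]
  [   1.0359     1.3098     0.6727     1.8140]
x = (I − A)⁻¹ d = adj(I−A)·d / det(I−A), with det(I−A) = 0.3203625:
  x_1 = (0.721125·70 + 0.499125·170 + 0.294500·50 + 0.437375·180) / 0.3203625 = 228.7825 / 0.3203625 ≈ 714.14
  x_2 = (0.392250·70 + 0.648000·170 + 0.281250·50 + 0.279000·180) / 0.3203625 = 201.90 / 0.3203625 ≈ 630.22
  x_3 = (0.280125·70 + 0.223875·170 + 0.464250·50 + 0.229875·180) / 0.3203625 = 122.2575 / 0.3203625 ≈ 381.62
  x_4 = (0.331875·70 + 0.419625·170 + 0.215500·50 + 0.581125·180) / 0.3203625 = 209.945 / 0.3203625 ≈ 655.34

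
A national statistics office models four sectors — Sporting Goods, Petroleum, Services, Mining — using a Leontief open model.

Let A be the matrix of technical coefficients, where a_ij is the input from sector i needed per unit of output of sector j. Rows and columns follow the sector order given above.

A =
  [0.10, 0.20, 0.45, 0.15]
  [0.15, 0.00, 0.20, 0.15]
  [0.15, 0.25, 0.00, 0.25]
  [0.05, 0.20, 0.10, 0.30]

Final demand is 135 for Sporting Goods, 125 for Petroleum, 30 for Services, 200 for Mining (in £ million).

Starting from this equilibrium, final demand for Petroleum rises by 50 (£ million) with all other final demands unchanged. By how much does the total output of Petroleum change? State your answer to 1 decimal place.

Δx_2 = 63.7

I − A =
  [   0.90    -0.20    -0.45    -0.15]
  [  -0.15     1.00    -0.20    -0.15]
  [  -0.15    -0.25     1.00    -0.25]
  [  -0.05    -0.20    -0.10     0.70]
Compute the cofactors C_ij = (−1)^(i+j)·(3×3 minor ij) of I−A; the adjugate is their transpose:
adj(I−A) = Cᵀ =
  [ 0.596250   0.270000   0.353500   0.311875]
  [ 0.134500   0.544875   0.190875   0.213750]
  [ 0.148625   0.228625   0.568500   0.283875]
  [ 0.102250   0.207625   0.161000   0.734625]
det(I−A) = Σ_j (I−A)_1j·C_1j = (0.90)(0.596250) + (-0.20)(0.134500) + (-0.45)(0.148625) + (-0.15)(0.102250) = 0.42750625
(I − A)⁻¹ = adj(I−A) / det(I−A) ≈
  [   1.3947     0.6316     0.8269     0.7295]
  [   0.3146     1.2745     0.4465     0.5000]
  [   0.3477     0.5348     1.3298     0.6640]
  [   0.2392     0.4857     0.3766     1.7184]
Δx = (I − A)⁻¹ Δd with Δd having +50 in the Petroleum component and 0 elsewhere.
So Δx_2 = L_22 · (+50), where L_22 = adj(I−A)_22 / det(I−A) = 0.544875 / 0.42750625.
Δx_2 = 0.544875 × (+50) / 0.42750625 = 27.24375 / 0.42750625 ≈ 63.7.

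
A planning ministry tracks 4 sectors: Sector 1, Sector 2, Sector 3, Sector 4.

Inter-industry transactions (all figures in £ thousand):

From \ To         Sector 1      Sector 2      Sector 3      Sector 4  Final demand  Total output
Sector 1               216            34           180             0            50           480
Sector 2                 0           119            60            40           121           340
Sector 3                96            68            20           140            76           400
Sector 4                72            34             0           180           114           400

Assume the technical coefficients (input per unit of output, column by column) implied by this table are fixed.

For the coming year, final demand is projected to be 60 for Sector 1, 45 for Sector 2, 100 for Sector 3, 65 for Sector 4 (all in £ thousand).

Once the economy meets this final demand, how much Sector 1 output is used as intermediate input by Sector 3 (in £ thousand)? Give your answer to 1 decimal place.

Technical coefficients a_ij = z_ij / X_j:
  a_11 = 216/480 = 0.45, a_21 = 0/480 = 0.00, a_31 = 96/480 = 0.20, a_41 = 72/480 = 0.15
  a_12 = 34/340 = 0.10, a_22 = 119/340 = 0.35, a_32 = 68/340 = 0.20, a_42 = 34/340 = 0.10
  a_13 = 180/400 = 0.45, a_23 = 60/400 = 0.15, a_33 = 20/400 = 0.05, a_43 = 0/400 = 0.00
  a_14 = 0/400 = 0.00, a_24 = 40/400 = 0.10, a_34 = 140/400 = 0.35, a_44 = 180/400 = 0.45
I − A =
  [   0.55    -0.10    -0.45     0.00]
  [   0.00     0.65    -0.15    -0.10]
  [  -0.20    -0.20     0.95    -0.35]
  [  -0.15    -0.10     0.00     0.55]
Compute the cofactors C_ij = (−1)^(i+j)·(3×3 minor ij) of I−A; the adjugate is their transpose:
adj(I−A) = Cᵀ =
  [ 0.308375   0.117500   0.164625   0.126125]
  [ 0.038625   0.214250   0.052125   0.072125]
  [ 0.106625   0.096000   0.189625   0.138125]
  [ 0.091125   0.071000   0.054375   0.261625]
det(I−A) = Σ_j (I−A)_1j·C_1j = (0.55)(0.308375) + (-0.10)(0.038625) + (-0.45)(0.106625) + (0.00)(0.091125) = 0.1177625
(I − A)⁻¹ = adj(I−A) / det(I−A) ≈
  [   2.6186     0.9978     1.3979     1.0710]
  [   0.3280     1.8193     0.4426     0.6125]
  [   0.9054     0.8152     1.6102     1.1729]
  [   0.7738     0.6029     0.4617     2.2216]
First solve x = (I − A)⁻¹ d = adj(I−A)·d / det(I−A); in particular x_3 = (0.106625·60 + 0.096000·45 + 0.189625·100 + 0.138125·65) / 0.1177625 = 38.658125 / 0.1177625 ≈ 328.272.
Intermediate flow from 1 to 3: z_13 = a_13 · x_3 = 0.45 × 38.658125 / 0.1177625 = 17.39615625 / 0.1177625 ≈ 147.7.

z_13 = 147.7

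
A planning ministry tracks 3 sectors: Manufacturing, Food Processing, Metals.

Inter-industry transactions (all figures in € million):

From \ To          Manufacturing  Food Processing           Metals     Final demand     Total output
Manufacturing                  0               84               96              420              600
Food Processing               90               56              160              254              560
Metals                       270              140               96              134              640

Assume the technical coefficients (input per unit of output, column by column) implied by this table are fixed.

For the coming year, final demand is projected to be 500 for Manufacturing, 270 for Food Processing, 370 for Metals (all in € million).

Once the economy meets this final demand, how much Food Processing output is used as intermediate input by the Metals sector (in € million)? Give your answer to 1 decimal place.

Technical coefficients a_ij = z_ij / X_j:
  a_11 = 0/600 = 0.00, a_21 = 90/600 = 0.15, a_31 = 270/600 = 0.45
  a_12 = 84/560 = 0.15, a_22 = 56/560 = 0.10, a_32 = 140/560 = 0.25
  a_13 = 96/640 = 0.15, a_23 = 160/640 = 0.25, a_33 = 96/640 = 0.15
I − A =
  [   1.00    -0.15    -0.15]
  [  -0.15     0.90    -0.25]
  [  -0.45    -0.25     0.85]
Cofactors of I−A, C_ij = (−1)^(i+j)·(minor ij) (rows/columns in the sector order above):
  C_11 = (0.90)(0.85) − (-0.25)(-0.25) = 0.7025
  C_12 = −[(-0.15)(0.85) − (-0.25)(-0.45)] = 0.2400
  C_13 = (-0.15)(-0.25) − (0.90)(-0.45) = 0.4425
  C_21 = −[(-0.15)(0.85) − (-0.15)(-0.25)] = 0.1650
  C_22 = (1.00)(0.85) − (-0.15)(-0.45) = 0.7825
  C_23 = −[(1.00)(-0.25) − (-0.15)(-0.45)] = 0.3175
  C_31 = (-0.15)(-0.25) − (-0.15)(0.90) = 0.1725
  C_32 = −[(1.00)(-0.25) − (-0.15)(-0.15)] = 0.2725
  C_33 = (1.00)(0.90) − (-0.15)(-0.15) = 0.8775
det(I−A) = Σ_j (I−A)_1j·C_1j = (1.00)(0.7025) + (-0.15)(0.2400) + (-0.15)(0.4425) = 0.600125
adj(I−A) = Cᵀ =
  [ 0.7025   0.1650   0.1725]
  [ 0.2400   0.7825   0.2725]
  [ 0.4425   0.3175   0.8775]
(I − A)⁻¹ = adj(I−A) / det(I−A) ≈
  [   1.1706     0.2749     0.2874]
  [   0.3999     1.3039     0.4541]
  [   0.7373     0.5291     1.4622]
First solve x = (I − A)⁻¹ d = adj(I−A)·d / det(I−A); in particular x_3 = (0.4425·500 + 0.3175·270 + 0.8775·370) / 0.600125 = 631.65 / 0.600125 ≈ 1052.531.
Intermediate flow from 2 to 3: z_23 = a_23 · x_3 = 0.25 × 631.65 / 0.600125 = 157.9125 / 0.600125 ≈ 263.1.

z_23 = 263.1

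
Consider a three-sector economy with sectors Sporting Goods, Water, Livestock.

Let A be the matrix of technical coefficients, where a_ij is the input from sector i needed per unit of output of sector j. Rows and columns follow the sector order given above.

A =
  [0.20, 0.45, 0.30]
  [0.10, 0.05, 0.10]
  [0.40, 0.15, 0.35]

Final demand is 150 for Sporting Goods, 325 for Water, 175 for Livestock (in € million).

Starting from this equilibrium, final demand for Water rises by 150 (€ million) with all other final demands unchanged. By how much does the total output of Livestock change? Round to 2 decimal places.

I − A =
  [   0.80    -0.45    -0.30]
  [  -0.10     0.95    -0.10]
  [  -0.40    -0.15     0.65]
Cofactors of I−A, C_ij = (−1)^(i+j)·(minor ij) (rows/columns in the sector order above):
  C_11 = (0.95)(0.65) − (-0.10)(-0.15) = 0.6025
  C_12 = −[(-0.10)(0.65) − (-0.10)(-0.40)] = 0.1050
  C_13 = (-0.10)(-0.15) − (0.95)(-0.40) = 0.3950
  C_21 = −[(-0.45)(0.65) − (-0.30)(-0.15)] = 0.3375
  C_22 = (0.80)(0.65) − (-0.30)(-0.40) = 0.4000
  C_23 = −[(0.80)(-0.15) − (-0.45)(-0.40)] = 0.3000
  C_31 = (-0.45)(-0.10) − (-0.30)(0.95) = 0.3300
  C_32 = −[(0.80)(-0.10) − (-0.30)(-0.10)] = 0.1100
  C_33 = (0.80)(0.95) − (-0.45)(-0.10) = 0.7150
det(I−A) = Σ_j (I−A)_1j·C_1j = (0.80)(0.6025) + (-0.45)(0.1050) + (-0.30)(0.3950) = 0.31625
adj(I−A) = Cᵀ =
  [ 0.6025   0.3375   0.3300]
  [ 0.1050   0.4000   0.1100]
  [ 0.3950   0.3000   0.7150]
(I − A)⁻¹ = adj(I−A) / det(I−A) ≈
  [   1.9051     1.0672     1.0435]
  [   0.3320     1.2648     0.3478]
  [   1.2490     0.9486     2.2609]
Δx = (I − A)⁻¹ Δd with Δd having +150 in the Water component and 0 elsewhere.
So Δx_3 = L_32 · (+150), where L_32 = adj(I−A)_32 / det(I−A) = 0.3000 / 0.31625.
Δx_3 = 0.3000 × (+150) / 0.31625 = 45.00 / 0.31625 ≈ 142.29.

Δx_3 = 142.29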